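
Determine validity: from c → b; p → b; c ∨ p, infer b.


This matches the form of proof by cases: the conclusion follows in every model of the premises.

Valid.


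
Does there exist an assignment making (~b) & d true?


Search for a satisfying assignment over {b, d}.
Try b=False, d=True: the formula evaluates to True.
A satisfying assignment exists.

Satisfiable.


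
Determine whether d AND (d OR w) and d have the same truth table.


Compare truth tables:
d | w | φ | ψ
-------------
F | F | F | F
T | F | T | T
F | T | F | F
T | T | T | T
The columns φ and ψ agree on every row.

Yes, they are logically equivalent.


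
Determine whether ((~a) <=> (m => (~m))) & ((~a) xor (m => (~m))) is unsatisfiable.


Truth table over {a, m}:
a | m | φ
---------
False | False | False
True | False | False
False | True | False
True | True | False
Every row is false.

Yes, it is a contradiction.


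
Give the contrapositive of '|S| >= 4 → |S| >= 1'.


The contrapositive of (P → Q) is (¬Q → ¬P); it is logically equivalent to the original.
Here P = '|S| >= 4' and Q = '|S| >= 1'.

If not (|S| >= 1), then not (|S| >= 4).


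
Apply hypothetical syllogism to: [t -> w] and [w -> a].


Hypothetical syllogism: from (P → Q) and (Q → R), infer (P → R).
Chain the two implications through the shared middle term 'w'.

t -> a


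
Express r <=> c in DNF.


Step 1: r ↔ c is true exactly when both agree: (r ∧ c) ∨ (¬r ∧ ¬c).

(r & c) | ((~r) & (~c))


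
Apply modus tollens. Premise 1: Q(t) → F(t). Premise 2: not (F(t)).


Modus tollens: from (P → Q) and ¬Q, infer ¬P.
Q = 'F(t)' is denied; since P → Q, P must also fail.

Not (Q(t)).


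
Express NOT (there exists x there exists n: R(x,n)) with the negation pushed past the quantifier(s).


Negation flips each quantifier (∀↔∃) and negates the inner predicate.
¬(there exists x there exists n: φ) = for all x for all n: ¬φ.

for all x for all n: NOT(R(x,n))


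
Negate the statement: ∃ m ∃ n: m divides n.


Negation flips each quantifier (∀↔∃) and negates the inner predicate.
¬(∃ m ∃ n: φ) = ∀ m ∀ n: ¬φ.

∀ m ∀ n: ¬(m divides n)


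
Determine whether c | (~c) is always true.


Build the truth table over {c}:
c | φ
-----
False | True
True | True
Every row evaluates to true.

Yes, it is a tautology.


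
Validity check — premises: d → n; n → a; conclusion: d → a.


This matches the form of hypothetical syllogism: the conclusion follows in every model of the premises.

Valid.


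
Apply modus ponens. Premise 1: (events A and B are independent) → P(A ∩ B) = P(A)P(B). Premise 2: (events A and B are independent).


Modus ponens: from (P → Q) and P, infer Q.
P = '(events A and B are independent)' is asserted, and P → Q holds, so Q follows.

P(A ∩ B) = P(A)P(B).


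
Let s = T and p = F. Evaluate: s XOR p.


Exclusive or is true when exactly one operand is true.
Substitute: s=T, p=F.
T XOR F evaluates to T.

T


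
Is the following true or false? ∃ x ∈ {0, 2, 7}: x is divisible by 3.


Evaluate the predicate on each element: 0:T, 2:F, 7:F.
Witness x = 0 satisfies the predicate.

T


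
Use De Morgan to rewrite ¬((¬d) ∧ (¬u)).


De Morgan: the negation of a conjunction is the disjunction of the negations.
Distribute ¬ across ∧, flipping it to ∨, and negate each literal.

d ∨ u


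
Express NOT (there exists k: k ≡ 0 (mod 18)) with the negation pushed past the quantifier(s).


¬(for all x: φ) = there exists x: ¬φ, and ¬(there exists x: φ) = for all x: ¬φ.
Apply to the existential statement.

for all k: NOT(k ≡ 0 (mod 18))


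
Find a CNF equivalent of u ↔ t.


Step 1: Rewrite u ↔ t as (u → t) ∧ (t → u).
Step 2: Rewrite each implication as a disjunction.

((¬u) ∨ t) ∧ ((¬t) ∨ u)


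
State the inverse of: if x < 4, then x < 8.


The inverse of (P → Q) is (¬P → ¬Q). It is equivalent to the converse, not to the original.
Here P = 'x < 4' and Q = 'x < 8'.

If not (x < 4), then not (x < 8).


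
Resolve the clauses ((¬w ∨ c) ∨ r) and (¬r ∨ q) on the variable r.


The clauses contain complementary literals r and ¬r.
Resolution eliminates this pair and disjoins the remaining literals (merging duplicates).

((c ∨ ¬w) ∨ q)


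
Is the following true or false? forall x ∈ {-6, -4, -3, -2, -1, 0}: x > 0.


Evaluate the predicate on each element: -6:False, -4:False, -3:False, -2:False, -1:False, 0:False.
Counterexample x = -6 fails the predicate.

False


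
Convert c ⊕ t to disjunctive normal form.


Step 1: c ⊕ t is true exactly when they disagree: (c ∧ ¬t) ∨ (¬c ∧ t).

(c ∧ (¬t)) ∨ ((¬c) ∧ t)


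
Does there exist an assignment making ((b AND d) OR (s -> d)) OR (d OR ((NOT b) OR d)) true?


Search for a satisfying assignment over {b, d, s}.
Try b=F, d=F, s=F: the formula evaluates to T.
A satisfying assignment exists.

Satisfiable.


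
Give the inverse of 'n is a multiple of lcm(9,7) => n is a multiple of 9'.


The inverse of (P → Q) is (¬P → ¬Q). It is equivalent to the converse, not to the original.
Here P = 'n is a multiple of lcm(9,7)' and Q = 'n is a multiple of 9'.

If not (n is a multiple of lcm(9,7)), then not (n is a multiple of 9).


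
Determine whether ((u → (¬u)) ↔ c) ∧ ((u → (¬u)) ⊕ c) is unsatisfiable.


Truth table over {c, u}:
c | u | φ
---------
F | F | F
T | F | F
F | T | F
T | T | F
Every row is false.

Yes, it is a contradiction.


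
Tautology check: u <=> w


Build the truth table over {u, w}:
u | w | φ
---------
False | False | True
True | False | False
False | True | False
True | True | True
Counterexample at row 2: with u=True, w=False, the formula is False.

No, it is not a tautology.


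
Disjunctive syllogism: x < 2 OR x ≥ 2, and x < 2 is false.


Disjunctive syllogism: from (P ∨ Q) and ¬P, infer Q.
One disjunct, 'x < 2', is ruled out; the other must hold.

x ≥ 2


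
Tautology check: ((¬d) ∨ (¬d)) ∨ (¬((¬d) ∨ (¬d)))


Build the truth table over {d}:
d | φ
-----
F | T
T | T
Every row evaluates to true.

Yes, it is a tautology.


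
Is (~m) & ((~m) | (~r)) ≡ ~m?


Compare truth tables:
m | r | φ | ψ
-------------
False | False | True | True
True | False | False | False
False | True | True | True
True | True | False | False
The columns φ and ψ agree on every row.

Yes, they are logically equivalent.


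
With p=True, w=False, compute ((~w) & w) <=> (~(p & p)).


Substitute p=True, w=False:
~w = True
(~w) & w = True & False = False
p & p = True & True = True
~(p & p) = False
((~w) & w) <=> (~(p & p)) = False <=> False = True

True


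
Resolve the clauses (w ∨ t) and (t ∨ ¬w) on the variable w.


The clauses contain complementary literals w and ¬w.
Resolution eliminates this pair and disjoins the remaining literals (merging duplicates).

t


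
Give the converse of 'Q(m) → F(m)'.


The converse of (P → Q) is (Q → P). It is not in general equivalent to the original.
Here P = 'Q(m)' and Q = 'F(m)'.

If F(m), then Q(m).


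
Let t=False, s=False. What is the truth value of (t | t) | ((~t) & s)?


Substitute t=False, s=False:
t | t = False | False = False
~t = True
(~t) & s = True & False = False
(t | t) | ((~t) & s) = False | False = False

False


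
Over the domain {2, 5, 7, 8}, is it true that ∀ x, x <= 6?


Evaluate the predicate on each element: 2:T, 5:T, 7:F, 8:F.
Counterexample x = 7 fails the predicate.

F


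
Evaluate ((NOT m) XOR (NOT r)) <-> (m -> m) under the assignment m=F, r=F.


Substitute m=F, r=F:
NOT m = T
NOT r = T
(NOT m) XOR (NOT r) = T XOR T = F
m -> m = F -> F = T
((NOT m) XOR (NOT r)) <-> (m -> m) = F <-> T = F

F


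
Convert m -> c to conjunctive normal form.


Step 1: Rewrite m → c as ¬m ∨ c.

(NOT m) OR c


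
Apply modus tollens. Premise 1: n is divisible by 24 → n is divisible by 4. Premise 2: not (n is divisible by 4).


Modus tollens: from (P → Q) and ¬Q, infer ¬P.
Q = 'n is divisible by 4' is denied; since P → Q, P must also fail.

Not (n is divisible by 24).


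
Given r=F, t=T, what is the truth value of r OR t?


Disjunction is false only when both operands are false.
Substitute: r=F, t=T.
F OR T evaluates to T.

T


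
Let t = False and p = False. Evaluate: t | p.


Disjunction is false only when both operands are false.
Substitute: t=False, p=False.
False | False evaluates to False.

False


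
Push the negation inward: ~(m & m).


De Morgan: the negation of a conjunction is the disjunction of the negations.
Distribute ~ across &, flipping it to |, and negate each literal.

(~m) | (~m)


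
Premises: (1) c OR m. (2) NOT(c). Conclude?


Disjunctive syllogism: from (P ∨ Q) and ¬P, infer Q.
One disjunct, 'c', is ruled out; the other must hold.

m


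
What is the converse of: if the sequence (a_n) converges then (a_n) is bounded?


The converse of (P → Q) is (Q → P). It is not in general equivalent to the original.
Here P = 'the sequence (a_n) converges' and Q = '(a_n) is bounded'.

If (a_n) is bounded, then the sequence (a_n) converges.


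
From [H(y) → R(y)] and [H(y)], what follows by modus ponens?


Modus ponens: from (P → Q) and P, infer Q.
P = 'H(y)' is asserted, and P → Q holds, so Q follows.

R(y).


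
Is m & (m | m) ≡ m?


Compare truth tables:
m | φ | ψ
---------
False | False | False
True | True | True
The columns φ and ψ agree on every row.

Yes, they are logically equivalent.


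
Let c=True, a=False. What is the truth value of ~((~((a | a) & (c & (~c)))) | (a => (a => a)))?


Substitute c=True, a=False:
a | a = False | False = False
~c = False
c & (~c) = True & False = False
(a | a) & (c & (~c)) = False & False = False
~((a | a) & (c & (~c))) = True
a => a = False => False = True
a => (a => a) = False => True = True
(~((a | a) & (c & (~c)))) | (a => (a => a)) = True | True = True
~((~((a | a) & (c & (~c)))) | (a => (a => a))) = False

False


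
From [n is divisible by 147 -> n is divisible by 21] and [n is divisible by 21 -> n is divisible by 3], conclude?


Hypothetical syllogism: from (P → Q) and (Q → R), infer (P → R).
Chain the two implications through the shared middle term 'n is divisible by 21'.

n is divisible by 147 -> n is divisible by 3


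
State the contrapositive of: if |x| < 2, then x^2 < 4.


The contrapositive of (P → Q) is (¬Q → ¬P); it is logically equivalent to the original.
Here P = '|x| < 2' and Q = 'x^2 < 4'.

If not (x^2 < 4), then not (|x| < 2).


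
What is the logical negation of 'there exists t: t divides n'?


¬(for all x: φ) = there exists x: ¬φ, and ¬(there exists x: φ) = for all x: ¬φ.
Apply to the existential statement.

for all t: NOT(t divides n)


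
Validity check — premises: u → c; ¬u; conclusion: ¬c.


This is denying the antecedent (fallacy). There exist truth assignments where the premises are all true but the conclusion is false.

Invalid.


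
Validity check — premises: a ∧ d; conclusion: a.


This matches the form of conjunction elimination: the conclusion follows in every model of the premises.

Valid.


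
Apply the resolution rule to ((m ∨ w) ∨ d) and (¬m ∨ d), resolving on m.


The clauses contain complementary literals m and ¬m.
Resolution eliminates this pair and disjoins the remaining literals (merging duplicates).

(w ∨ d)


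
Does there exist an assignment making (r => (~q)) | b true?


Search for a satisfying assignment over {b, q, r}.
Try b=False, q=False, r=False: the formula evaluates to True.
A satisfying assignment exists.

Satisfiable.


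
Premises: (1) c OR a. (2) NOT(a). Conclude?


Disjunctive syllogism: from (P ∨ Q) and ¬P, infer Q.
One disjunct, 'a', is ruled out; the other must hold.

c


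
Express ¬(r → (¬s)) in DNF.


Step 1: Rewrite implication then negate: ¬(¬r ∨ (¬s)) = r ∧ ¬(¬s).
Step 2: Eliminate any double negations (¬¬X = X).

r ∧ s


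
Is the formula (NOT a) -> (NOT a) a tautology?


Build the truth table over {a}:
a | φ
-----
F | T
T | T
Every row evaluates to true.

Yes, it is a tautology.


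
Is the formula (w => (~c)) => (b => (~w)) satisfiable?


Search for a satisfying assignment over {b, c, w}.
Try b=False, c=False, w=False: the formula evaluates to True.
A satisfying assignment exists.

Satisfiable.


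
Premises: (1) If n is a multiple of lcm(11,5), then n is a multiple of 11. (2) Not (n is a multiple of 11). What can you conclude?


Modus tollens: from (P → Q) and ¬Q, infer ¬P.
Q = 'n is a multiple of 11' is denied; since P → Q, P must also fail.

Not (n is a multiple of lcm(11,5)).


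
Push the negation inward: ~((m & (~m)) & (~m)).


De Morgan: the negation of a conjunction is the disjunction of the negations.
Distribute ~ across &, flipping it to |, and negate each literal.

((~m) | m) | m


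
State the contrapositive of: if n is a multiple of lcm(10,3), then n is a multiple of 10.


The contrapositive of (P → Q) is (¬Q → ¬P); it is logically equivalent to the original.
Here P = 'n is a multiple of lcm(10,3)' and Q = 'n is a multiple of 10'.

If not (n is a multiple of 10), then not (n is a multiple of lcm(10,3)).


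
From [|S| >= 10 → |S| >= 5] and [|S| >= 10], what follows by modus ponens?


Modus ponens: from (P → Q) and P, infer Q.
P = '|S| >= 10' is asserted, and P → Q holds, so Q follows.

|S| >= 5.


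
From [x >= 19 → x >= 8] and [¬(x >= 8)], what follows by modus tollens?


Modus tollens: from (P → Q) and ¬Q, infer ¬P.
Q = 'x >= 8' is denied; since P → Q, P must also fail.

Not (x >= 19).


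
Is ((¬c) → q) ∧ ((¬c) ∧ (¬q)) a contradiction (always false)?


Truth table over {c, q}:
c | q | φ
---------
F | F | F
T | F | F
F | T | F
T | T | F
Every row is false.

Yes, it is a contradiction.


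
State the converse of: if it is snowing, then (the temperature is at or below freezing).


The converse of (P → Q) is (Q → P). It is not in general equivalent to the original.
Here P = 'it is snowing' and Q = '(the temperature is at or below freezing)'.

If (the temperature is at or below freezing), then it is snowing.


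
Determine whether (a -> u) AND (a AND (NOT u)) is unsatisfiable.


Truth table over {a, u}:
a | u | φ
---------
F | F | F
T | F | F
F | T | F
T | T | F
Every row is false.

Yes, it is a contradiction.


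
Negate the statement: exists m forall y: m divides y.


Negation flips each quantifier (∀↔∃) and negates the inner predicate.
¬(exists m forall y: φ) = forall m exists y: ¬φ.

forall m exists y: ~(m divides y)


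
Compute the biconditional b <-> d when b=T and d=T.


Biconditional is true when both operands have the same truth value.
Substitute: b=T, d=T.
T <-> T evaluates to T.

T


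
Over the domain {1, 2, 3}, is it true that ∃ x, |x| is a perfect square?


Evaluate the predicate on each element: 1:T, 2:F, 3:F.
Witness x = 1 satisfies the predicate.

T


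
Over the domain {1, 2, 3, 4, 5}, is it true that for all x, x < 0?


Evaluate the predicate on each element: 1:F, 2:F, 3:F, 4:F, 5:F.
Counterexample x = 1 fails the predicate.

F


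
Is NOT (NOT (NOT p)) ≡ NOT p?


Compare truth tables:
p | φ | ψ
---------
F | T | T
T | F | F
The columns φ and ψ agree on every row.

Yes, they are logically equivalent.


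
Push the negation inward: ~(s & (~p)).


De Morgan: the negation of a conjunction is the disjunction of the negations.
Distribute ~ across &, flipping it to |, and negate each literal.

(~s) | p


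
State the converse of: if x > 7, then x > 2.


The converse of (P → Q) is (Q → P). It is not in general equivalent to the original.
Here P = 'x > 7' and Q = 'x > 2'.

If x > 2, then x > 7.


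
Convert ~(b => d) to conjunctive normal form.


Step 1: Rewrite b → d as ¬b ∨ d.
Step 2: Negate: ¬(¬b ∨ d) = b ∧ ¬d (De Morgan + double negation).

b & (~d)


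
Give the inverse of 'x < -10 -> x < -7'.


The inverse of (P → Q) is (¬P → ¬Q). It is equivalent to the converse, not to the original.
Here P = 'x < -10' and Q = 'x < -7'.

If not (x < -10), then not (x < -7).


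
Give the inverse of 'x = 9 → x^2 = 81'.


The inverse of (P → Q) is (¬P → ¬Q). It is equivalent to the converse, not to the original.
Here P = 'x = 9' and Q = 'x^2 = 81'.

If not (x = 9), then not (x^2 = 81).


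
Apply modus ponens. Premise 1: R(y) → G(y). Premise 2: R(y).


Modus ponens: from (P → Q) and P, infer Q.
P = 'R(y)' is asserted, and P → Q holds, so Q follows.

G(y).


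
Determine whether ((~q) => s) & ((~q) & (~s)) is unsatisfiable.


Truth table over {q, s}:
q | s | φ
---------
False | False | False
True | False | False
False | True | False
True | True | False
Every row is false.

Yes, it is a contradiction.


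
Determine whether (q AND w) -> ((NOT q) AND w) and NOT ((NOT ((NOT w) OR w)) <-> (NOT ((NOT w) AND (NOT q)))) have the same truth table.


Compare truth tables:
q | w | φ | ψ
-------------
F | F | T | F
T | F | T | T
F | T | T | T
T | T | F | T
They differ at row 1 (q=F, w=F): φ=T but ψ=F.

No, they are not logically equivalent.


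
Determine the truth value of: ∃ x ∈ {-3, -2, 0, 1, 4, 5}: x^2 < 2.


Evaluate the predicate on each element: -3:F, -2:F, 0:T, 1:T, 4:F, 5:F.
Witness x = 0 satisfies the predicate.

T


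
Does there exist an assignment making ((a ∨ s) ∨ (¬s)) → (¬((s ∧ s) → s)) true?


Check all 4 assignments over {a, s}:
a | s | φ
---------
F | F | F
T | F | F
F | T | F
T | T | F
No assignment makes the formula true.

Unsatisfiable.


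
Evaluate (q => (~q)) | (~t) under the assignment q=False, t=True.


Substitute q=False, t=True:
~q = True
q => (~q) = False => True = True
~t = False
(q => (~q)) | (~t) = True | False = True

True


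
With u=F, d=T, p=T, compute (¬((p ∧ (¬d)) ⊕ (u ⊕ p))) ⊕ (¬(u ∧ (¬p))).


Substitute u=F, d=T, p=T:
¬d = F
p ∧ (¬d) = T ∧ F = F
u ⊕ p = F ⊕ T = T
(p ∧ (¬d)) ⊕ (u ⊕ p) = F ⊕ T = T
¬((p ∧ (¬d)) ⊕ (u ⊕ p)) = F
¬p = F
u ∧ (¬p) = F ∧ F = F
¬(u ∧ (¬p)) = T
(¬((p ∧ (¬d)) ⊕ (u ⊕ p))) ⊕ (¬(u ∧ (¬p))) = F ⊕ T = T

T


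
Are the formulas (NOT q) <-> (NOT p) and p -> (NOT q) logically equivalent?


Compare truth tables:
p | q | φ | ψ
-------------
F | F | T | T
T | F | F | T
F | T | F | T
T | T | T | F
They differ at row 2 (p=T, q=F): φ=F but ψ=T.

No, they are not logically equivalent.


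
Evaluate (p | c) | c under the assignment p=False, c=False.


Substitute p=False, c=False:
p | c = False | False = False
(p | c) | c = False | False = False

False


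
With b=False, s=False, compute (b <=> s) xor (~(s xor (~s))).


Substitute b=False, s=False:
b <=> s = False <=> False = True
~s = True
s xor (~s) = False xor True = True
~(s xor (~s)) = False
(b <=> s) xor (~(s xor (~s))) = True xor False = True

True


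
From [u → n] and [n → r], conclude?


Hypothetical syllogism: from (P → Q) and (Q → R), infer (P → R).
Chain the two implications through the shared middle term 'n'.

u → r


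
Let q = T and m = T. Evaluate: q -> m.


Implication is false only when antecedent is true and consequent is false.
Substitute: q=T, m=T.
T -> T evaluates to T.

T


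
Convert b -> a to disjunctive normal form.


Step 1: Rewrite b → a as ¬b ∨ a.

(NOT b) OR a


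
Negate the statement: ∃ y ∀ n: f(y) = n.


Negation flips each quantifier (∀↔∃) and negates the inner predicate.
¬(∃ y ∀ n: φ) = ∀ y ∃ n: ¬φ.

∀ y ∃ n: ¬(f(y) = n)


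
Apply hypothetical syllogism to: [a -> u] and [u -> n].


Hypothetical syllogism: from (P → Q) and (Q → R), infer (P → R).
Chain the two implications through the shared middle term 'u'.

a -> n


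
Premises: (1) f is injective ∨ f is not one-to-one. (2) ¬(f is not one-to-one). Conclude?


Disjunctive syllogism: from (P ∨ Q) and ¬P, infer Q.
One disjunct, 'f is not one-to-one', is ruled out; the other must hold.

f is injective


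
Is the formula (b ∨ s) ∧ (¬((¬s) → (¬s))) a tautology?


Build the truth table over {b, s}:
b | s | φ
---------
F | F | F
T | F | F
F | T | F
T | T | F
Counterexample at row 1: with b=F, s=F, the formula is F.

No, it is not a tautology.


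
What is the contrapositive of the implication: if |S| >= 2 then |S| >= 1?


The contrapositive of (P → Q) is (¬Q → ¬P); it is logically equivalent to the original.
Here P = '|S| >= 2' and Q = '|S| >= 1'.

If not (|S| >= 1), then not (|S| >= 2).


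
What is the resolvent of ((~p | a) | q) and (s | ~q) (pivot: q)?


The clauses contain complementary literals q and ~q.
Resolution eliminates this pair and disjoins the remaining literals (merging duplicates).

((~p | a) | s)


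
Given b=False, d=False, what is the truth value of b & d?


Conjunction is true only when both operands are true.
Substitute: b=False, d=False.
False & False evaluates to False.

False


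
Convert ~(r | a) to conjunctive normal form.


Step 1: Apply De Morgan: ¬(r ∨ a) = ¬r ∧ ¬a.

(~r) & (~a)


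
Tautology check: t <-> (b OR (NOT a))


Build the truth table over {a, b, t}:
a | b | t | φ
-------------
F | F | F | F
T | F | F | T
F | T | F | F
T | T | F | F
F | F | T | T
T | F | T | F
F | T | T | T
T | T | T | T
Counterexample at row 1: with a=F, b=F, t=F, the formula is F.

No, it is not a tautology.


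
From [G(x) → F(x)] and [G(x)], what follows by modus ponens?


Modus ponens: from (P → Q) and P, infer Q.
P = 'G(x)' is asserted, and P → Q holds, so Q follows.

F(x).


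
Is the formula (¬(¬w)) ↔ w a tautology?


Build the truth table over {w}:
w | φ
-----
F | T
T | T
Every row evaluates to true.

Yes, it is a tautology.


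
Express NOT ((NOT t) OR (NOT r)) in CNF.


Step 1: Apply De Morgan: ¬((¬t) ∨ (¬r)) = ¬(¬t) ∧ ¬(¬r).
Step 2: Eliminate any double negations (¬¬X = X).

t AND r


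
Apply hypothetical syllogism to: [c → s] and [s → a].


Hypothetical syllogism: from (P → Q) and (Q → R), infer (P → R).
Chain the two implications through the shared middle term 's'.

c → a


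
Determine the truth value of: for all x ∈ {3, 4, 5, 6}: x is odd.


Evaluate the predicate on each element: 3:T, 4:F, 5:T, 6:F.
Counterexample x = 4 fails the predicate.

F


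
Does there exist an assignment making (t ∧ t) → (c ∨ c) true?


Search for a satisfying assignment over {c, t}.
Try c=F, t=F: the formula evaluates to T.
A satisfying assignment exists.

Satisfiable.


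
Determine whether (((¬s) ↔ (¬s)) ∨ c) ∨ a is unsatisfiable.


Truth table over {a, c, s}:
a | c | s | φ
-------------
F | F | F | T
T | F | F | T
F | T | F | T
T | T | F | T
F | F | T | T
T | F | T | T
F | T | T | T
T | T | T | T
Satisfying assignment at row 1: a=F, c=F, s=F gives T.

No, it is not a contradiction.


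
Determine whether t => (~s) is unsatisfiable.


Truth table over {s, t}:
s | t | φ
---------
False | False | True
True | False | True
False | True | True
True | True | False
Satisfying assignment at row 1: s=False, t=False gives True.

No, it is not a contradiction.


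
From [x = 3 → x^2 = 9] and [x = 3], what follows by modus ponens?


Modus ponens: from (P → Q) and P, infer Q.
P = 'x = 3' is asserted, and P → Q holds, so Q follows.

x^2 = 9.


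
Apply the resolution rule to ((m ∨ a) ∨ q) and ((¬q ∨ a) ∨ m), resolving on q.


The clauses contain complementary literals q and ¬q.
Resolution eliminates this pair and disjoins the remaining literals (merging duplicates).

(m ∨ a)


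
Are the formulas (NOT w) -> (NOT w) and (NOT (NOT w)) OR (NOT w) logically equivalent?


Compare truth tables:
w | φ | ψ
---------
F | T | T
T | T | T
The columns φ and ψ agree on every row.

Yes, they are logically equivalent.


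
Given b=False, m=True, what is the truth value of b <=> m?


Biconditional is true when both operands have the same truth value.
Substitute: b=False, m=True.
False <=> True evaluates to False.

False


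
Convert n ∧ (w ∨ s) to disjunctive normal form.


Step 1: Distribute ∧ over ∨: n ∧ (w ∨ s) = (n ∧ w) ∨ (n ∧ s).

(n ∧ w) ∨ (n ∧ s)


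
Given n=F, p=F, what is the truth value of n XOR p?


Exclusive or is true when exactly one operand is true.
Substitute: n=F, p=F.
F XOR F evaluates to F.

F


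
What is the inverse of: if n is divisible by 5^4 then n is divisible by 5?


The inverse of (P → Q) is (¬P → ¬Q). It is equivalent to the converse, not to the original.
Here P = 'n is divisible by 5^4' and Q = 'n is divisible by 5'.

If not (n is divisible by 5^4), then not (n is divisible by 5).


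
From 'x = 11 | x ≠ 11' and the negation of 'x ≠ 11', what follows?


Disjunctive syllogism: from (P ∨ Q) and ¬P, infer Q.
One disjunct, 'x ≠ 11', is ruled out; the other must hold.

x = 11


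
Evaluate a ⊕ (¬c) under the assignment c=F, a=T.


Substitute c=F, a=T:
¬c = T
a ⊕ (¬c) = T ⊕ T = F

F


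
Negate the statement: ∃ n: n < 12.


¬(∀ x: φ) = ∃ x: ¬φ, and ¬(∃ x: φ) = ∀ x: ¬φ.
Apply to the existential statement.

∀ n: ¬(n < 12)


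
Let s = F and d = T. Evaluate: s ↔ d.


Biconditional is true when both operands have the same truth value.
Substitute: s=F, d=T.
F ↔ T evaluates to F.

F


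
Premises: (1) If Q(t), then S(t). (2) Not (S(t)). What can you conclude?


Modus tollens: from (P → Q) and ¬Q, infer ¬P.
Q = 'S(t)' is denied; since P → Q, P must also fail.

Not (Q(t)).


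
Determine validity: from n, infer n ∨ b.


This matches the form of disjunction introduction: the conclusion follows in every model of the premises.

Valid.


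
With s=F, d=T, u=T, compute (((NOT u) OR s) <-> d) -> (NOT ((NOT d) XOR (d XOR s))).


Substitute s=F, d=T, u=T:
NOT u = F
(NOT u) OR s = F OR F = F
((NOT u) OR s) <-> d = F <-> T = F
NOT d = F
d XOR s = T XOR F = T
(NOT d) XOR (d XOR s) = F XOR T = T
NOT ((NOT d) XOR (d XOR s)) = F
(((NOT u) OR s) <-> d) -> (NOT ((NOT d) XOR (d XOR s))) = F -> F = T

T


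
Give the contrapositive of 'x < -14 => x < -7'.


The contrapositive of (P → Q) is (¬Q → ¬P); it is logically equivalent to the original.
Here P = 'x < -14' and Q = 'x < -7'.

If not (x < -7), then not (x < -14).


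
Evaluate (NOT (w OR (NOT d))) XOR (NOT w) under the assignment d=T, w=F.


Substitute d=T, w=F:
NOT d = F
w OR (NOT d) = F OR F = F
NOT (w OR (NOT d)) = T
NOT w = T
(NOT (w OR (NOT d))) XOR (NOT w) = T XOR T = F

F


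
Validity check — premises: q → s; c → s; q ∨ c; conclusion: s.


This matches the form of proof by cases: the conclusion follows in every model of the premises.

Valid.


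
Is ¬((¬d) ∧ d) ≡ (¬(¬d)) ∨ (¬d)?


Compare truth tables:
d | φ | ψ
---------
F | T | T
T | T | T
The columns φ and ψ agree on every row.

Yes, they are logically equivalent.


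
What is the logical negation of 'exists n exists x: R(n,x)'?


Negation flips each quantifier (∀↔∃) and negates the inner predicate.
¬(exists n exists x: φ) = forall n forall x: ¬φ.

forall n forall x: ~(R(n,x))


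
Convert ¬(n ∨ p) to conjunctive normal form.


Step 1: Apply De Morgan: ¬(n ∨ p) = ¬n ∧ ¬p.

(¬n) ∧ (¬p)


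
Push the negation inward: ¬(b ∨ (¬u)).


De Morgan: the negation of a disjunction is the conjunction of the negations.
Distribute ¬ across ∨, flipping it to ∧, and negate each literal.

(¬b) ∧ u


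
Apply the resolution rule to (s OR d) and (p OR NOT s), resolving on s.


The clauses contain complementary literals s and NOTs.
Resolution eliminates this pair and disjoins the remaining literals (merging duplicates).

(d OR p)


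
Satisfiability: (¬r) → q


Search for a satisfying assignment over {q, r}.
Try q=T, r=F: the formula evaluates to T.
A satisfying assignment exists.

Satisfiable.


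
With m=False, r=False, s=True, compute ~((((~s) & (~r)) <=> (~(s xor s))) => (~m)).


Substitute m=False, r=False, s=True:
~s = False
~r = True
(~s) & (~r) = False & True = False
s xor s = True xor True = False
~(s xor s) = True
((~s) & (~r)) <=> (~(s xor s)) = False <=> True = False
~m = True
(((~s) & (~r)) <=> (~(s xor s))) => (~m) = False => True = True
~((((~s) & (~r)) <=> (~(s xor s))) => (~m)) = False

False


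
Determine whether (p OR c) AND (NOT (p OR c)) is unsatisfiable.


Truth table over {c, p}:
c | p | φ
---------
F | F | F
T | F | F
F | T | F
T | T | F
Every row is false.

Yes, it is a contradiction.


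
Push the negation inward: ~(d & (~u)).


De Morgan: the negation of a conjunction is the disjunction of the negations.
Distribute ~ across &, flipping it to |, and negate each literal.

(~d) | u


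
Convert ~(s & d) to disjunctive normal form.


Step 1: Apply De Morgan: ¬(s ∧ d) = ¬s ∨ ¬d.

(~s) | (~d)


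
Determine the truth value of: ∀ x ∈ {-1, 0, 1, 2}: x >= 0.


Evaluate the predicate on each element: -1:F, 0:T, 1:T, 2:T.
Counterexample x = -1 fails the predicate.

F


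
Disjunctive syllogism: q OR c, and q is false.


Disjunctive syllogism: from (P ∨ Q) and ¬P, infer Q.
One disjunct, 'q', is ruled out; the other must hold.

c


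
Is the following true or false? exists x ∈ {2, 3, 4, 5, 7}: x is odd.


Evaluate the predicate on each element: 2:False, 3:True, 4:False, 5:True, 7:True.
Witness x = 3 satisfies the predicate.

True


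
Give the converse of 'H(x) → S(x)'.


The converse of (P → Q) is (Q → P). It is not in general equivalent to the original.
Here P = 'H(x)' and Q = 'S(x)'.

If S(x), then H(x).


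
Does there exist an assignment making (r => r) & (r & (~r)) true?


Check all 2 assignments over {r}:
r | φ
-----
False | False
True | False
No assignment makes the formula true.

Unsatisfiable.


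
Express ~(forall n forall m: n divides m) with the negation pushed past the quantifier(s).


Negation flips each quantifier (∀↔∃) and negates the inner predicate.
¬(forall n forall m: φ) = exists n exists m: ¬φ.

exists n exists m: ~(n divides m)


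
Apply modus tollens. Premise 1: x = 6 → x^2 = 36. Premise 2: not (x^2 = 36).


Modus tollens: from (P → Q) and ¬Q, infer ¬P.
Q = 'x^2 = 36' is denied; since P → Q, P must also fail.

Not (x = 6).


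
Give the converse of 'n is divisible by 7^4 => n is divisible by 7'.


The converse of (P → Q) is (Q → P). It is not in general equivalent to the original.
Here P = 'n is divisible by 7^4' and Q = 'n is divisible by 7'.

If n is divisible by 7, then n is divisible by 7^4.


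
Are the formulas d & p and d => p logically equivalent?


Compare truth tables:
d | p | φ | ψ
-------------
False | False | False | True
True | False | False | False
False | True | False | True
True | True | True | True
They differ at row 1 (d=False, p=False): φ=False but ψ=True.

No, they are not logically equivalent.


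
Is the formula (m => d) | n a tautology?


Build the truth table over {d, m, n}:
d | m | n | φ
-------------
False | False | False | True
True | False | False | True
False | True | False | False
True | True | False | True
False | False | True | True
True | False | True | True
False | True | True | True
True | True | True | True
Counterexample at row 3: with d=False, m=True, n=False, the formula is False.

No, it is not a tautology.


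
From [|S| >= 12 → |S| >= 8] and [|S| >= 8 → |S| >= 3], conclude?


Hypothetical syllogism: from (P → Q) and (Q → R), infer (P → R).
Chain the two implications through the shared middle term '|S| >= 8'.

|S| >= 12 → |S| >= 3


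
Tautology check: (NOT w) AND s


Build the truth table over {s, w}:
s | w | φ
---------
F | F | F
T | F | T
F | T | F
T | T | F
Counterexample at row 1: with s=F, w=F, the formula is F.

No, it is not a tautology.


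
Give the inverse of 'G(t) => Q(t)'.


The inverse of (P → Q) is (¬P → ¬Q). It is equivalent to the converse, not to the original.
Here P = 'G(t)' and Q = 'Q(t)'.

If not (G(t)), then not (Q(t)).


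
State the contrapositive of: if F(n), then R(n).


The contrapositive of (P → Q) is (¬Q → ¬P); it is logically equivalent to the original.
Here P = 'F(n)' and Q = 'R(n)'.

If not (R(n)), then not (F(n)).


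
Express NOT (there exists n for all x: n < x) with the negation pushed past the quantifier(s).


Negation flips each quantifier (∀↔∃) and negates the inner predicate.
¬(there exists n for all x: φ) = for all n there exists x: ¬φ.

for all n there exists x: NOT(n < x)


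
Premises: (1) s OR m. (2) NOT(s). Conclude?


Disjunctive syllogism: from (P ∨ Q) and ¬P, infer Q.
One disjunct, 's', is ruled out; the other must hold.

m


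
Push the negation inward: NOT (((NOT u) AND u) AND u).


De Morgan: the negation of a conjunction is the disjunction of the negations.
Distribute NOT across AND, flipping it to OR, and negate each literal.

(u OR (NOT u)) OR (NOT u)


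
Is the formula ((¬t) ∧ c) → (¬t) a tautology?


Build the truth table over {c, t}:
c | t | φ
---------
F | F | T
T | F | T
F | T | T
T | T | T
Every row evaluates to true.

Yes, it is a tautology.


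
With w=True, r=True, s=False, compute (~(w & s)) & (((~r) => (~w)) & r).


Substitute w=True, r=True, s=False:
w & s = True & False = False
~(w & s) = True
~r = False
~w = False
(~r) => (~w) = False => False = True
((~r) => (~w)) & r = True & True = True
(~(w & s)) & (((~r) => (~w)) & r) = True & True = True

True


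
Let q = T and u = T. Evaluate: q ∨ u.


Disjunction is false only when both operands are false.
Substitute: q=T, u=T.
T ∨ T evaluates to T.

T


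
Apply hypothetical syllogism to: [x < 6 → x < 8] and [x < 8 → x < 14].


Hypothetical syllogism: from (P → Q) and (Q → R), infer (P → R).
Chain the two implications through the shared middle term 'x < 8'.

x < 6 → x < 14


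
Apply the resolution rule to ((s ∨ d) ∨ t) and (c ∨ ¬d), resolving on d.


The clauses contain complementary literals d and ¬d.
Resolution eliminates this pair and disjoins the remaining literals (merging duplicates).

((t ∨ s) ∨ c)


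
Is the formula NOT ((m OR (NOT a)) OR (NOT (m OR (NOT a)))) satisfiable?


Check all 4 assignments over {a, m}:
a | m | φ
---------
F | F | F
T | F | F
F | T | F
T | T | F
No assignment makes the formula true.

Unsatisfiable.


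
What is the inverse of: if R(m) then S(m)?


The inverse of (P → Q) is (¬P → ¬Q). It is equivalent to the converse, not to the original.
Here P = 'R(m)' and Q = 'S(m)'.

If not (R(m)), then not (S(m)).


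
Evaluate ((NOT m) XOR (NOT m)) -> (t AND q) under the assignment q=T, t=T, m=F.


Substitute q=T, t=T, m=F:
NOT m = T
NOT m = T
(NOT m) XOR (NOT m) = T XOR T = F
t AND q = T AND T = T
((NOT m) XOR (NOT m)) -> (t AND q) = F -> T = T

T


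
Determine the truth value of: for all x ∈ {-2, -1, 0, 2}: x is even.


Evaluate the predicate on each element: -2:T, -1:F, 0:T, 2:T.
Counterexample x = -1 fails the predicate.

F


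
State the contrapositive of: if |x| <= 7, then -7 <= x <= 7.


The contrapositive of (P → Q) is (¬Q → ¬P); it is logically equivalent to the original.
Here P = '|x| <= 7' and Q = '-7 <= x <= 7'.

If not (-7 <= x <= 7), then not (|x| <= 7).


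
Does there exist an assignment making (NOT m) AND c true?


Search for a satisfying assignment over {c, m}.
Try c=T, m=F: the formula evaluates to T.
A satisfying assignment exists.

Satisfiable.


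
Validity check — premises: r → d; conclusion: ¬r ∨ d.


This matches the form of material implication: the conclusion follows in every model of the premises.

Valid.


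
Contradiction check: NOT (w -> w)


Truth table over {w}:
w | φ
-----
F | F
T | F
Every row is false.

Yes, it is a contradiction.


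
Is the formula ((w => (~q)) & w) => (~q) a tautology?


Build the truth table over {q, w}:
q | w | φ
---------
False | False | True
True | False | True
False | True | True
True | True | True
Every row evaluates to true.

Yes, it is a tautology.


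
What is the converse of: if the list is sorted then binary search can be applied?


The converse of (P → Q) is (Q → P). It is not in general equivalent to the original.
Here P = 'the list is sorted' and Q = 'binary search can be applied'.

If binary search can be applied, then the list is sorted.


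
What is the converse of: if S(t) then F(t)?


The converse of (P → Q) is (Q → P). It is not in general equivalent to the original.
Here P = 'S(t)' and Q = 'F(t)'.

If F(t), then S(t).


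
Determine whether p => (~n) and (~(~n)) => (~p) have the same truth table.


Compare truth tables:
n | p | φ | ψ
-------------
False | False | True | True
True | False | True | True
False | True | True | True
True | True | False | False
The columns φ and ψ agree on every row.

Yes, they are logically equivalent.


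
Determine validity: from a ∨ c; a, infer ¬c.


This is affirming a disjunct (fallacy). There exist truth assignments where the premises are all true but the conclusion is false.

Invalid.


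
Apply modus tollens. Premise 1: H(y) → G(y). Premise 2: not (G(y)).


Modus tollens: from (P → Q) and ¬Q, infer ¬P.
Q = 'G(y)' is denied; since P → Q, P must also fail.

Not (H(y)).


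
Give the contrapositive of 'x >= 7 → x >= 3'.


The contrapositive of (P → Q) is (¬Q → ¬P); it is logically equivalent to the original.
Here P = 'x >= 7' and Q = 'x >= 3'.

If not (x >= 3), then not (x >= 7).


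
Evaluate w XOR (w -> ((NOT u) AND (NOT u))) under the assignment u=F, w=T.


Substitute u=F, w=T:
NOT u = T
NOT u = T
(NOT u) AND (NOT u) = T AND T = T
w -> ((NOT u) AND (NOT u)) = T -> T = T
w XOR (w -> ((NOT u) AND (NOT u))) = T XOR T = F

F


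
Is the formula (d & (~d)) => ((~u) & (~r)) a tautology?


Build the truth table over {d, r, u}:
d | r | u | φ
-------------
False | False | False | True
True | False | False | True
False | True | False | True
True | True | False | True
False | False | True | True
True | False | True | True
False | True | True | True
True | True | True | True
Every row evaluates to true.

Yes, it is a tautology.


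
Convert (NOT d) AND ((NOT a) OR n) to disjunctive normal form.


Step 1: Distribute ∧ over ∨: (¬d) ∧ ((¬a) ∨ n) = ((¬d) ∧ (¬a)) ∨ ((¬d) ∧ n).

((NOT d) AND (NOT a)) OR ((NOT d) AND n)


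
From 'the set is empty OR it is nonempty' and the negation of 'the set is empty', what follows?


Disjunctive syllogism: from (P ∨ Q) and ¬P, infer Q.
One disjunct, 'the set is empty', is ruled out; the other must hold.

it is nonempty


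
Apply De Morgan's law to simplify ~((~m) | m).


De Morgan: the negation of a disjunction is the conjunction of the negations.
Distribute ~ across |, flipping it to &, and negate each literal.

m & (~m)


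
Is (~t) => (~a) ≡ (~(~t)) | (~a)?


Compare truth tables:
a | t | φ | ψ
-------------
False | False | True | True
True | False | False | False
False | True | True | True
True | True | True | True
The columns φ and ψ agree on every row.

Yes, they are logically equivalent.


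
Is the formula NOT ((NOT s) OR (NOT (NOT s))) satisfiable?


Check all 2 assignments over {s}:
s | φ
-----
F | F
T | F
No assignment makes the formula true.

Unsatisfiable.
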